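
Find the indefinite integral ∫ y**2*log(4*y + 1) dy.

Use integration by parts with u = log(4*y + 1), dv = y**2 dy.
Then du = 4/(4*y + 1) dy and v = y**3/3.

y**3*log(4*y + 1)/3 - y**3/9 + y**2/24 - y/48 + log(4*y + 1)/192 + C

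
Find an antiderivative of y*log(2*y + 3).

Use integration by parts with u = log(2*y + 3), dv = y dy.
Then du = 2/(2*y + 3) dy and v = y**2/2.

y**2*log(2*y + 3)/2 - y**2/4 + 3*y/4 - 9*log(2*y + 3)/8 + C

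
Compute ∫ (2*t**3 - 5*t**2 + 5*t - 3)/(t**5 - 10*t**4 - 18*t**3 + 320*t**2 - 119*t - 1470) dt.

169*log(t - 7)/3888 + 21*log(t - 3)/640 + 49*log(t + 2)/1215 - 403*log(t + 5)/3456 - 473/(432*t - 3024) + C

Factor the denominator: (t - 7)**2*(t - 3)*(t + 2)*(t + 5).
Partial-fraction decomposition: -403/(3456*(t + 5)) + 49/(1215*(t + 2)) + 21/(640*(t - 3)) + 169/(3888*(t - 7)) + 473/(432*(t - 7)**2).
Integrate each term; A/(t−a) gives A·log|t−a|; A/(t−a)² gives −A/(t−a).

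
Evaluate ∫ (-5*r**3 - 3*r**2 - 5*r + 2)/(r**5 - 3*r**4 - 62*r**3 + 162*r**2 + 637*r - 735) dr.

Factor the denominator: (r - 7)*(r - 5)*(r - 1)*(r + 3)*(r + 7).
Partial-fraction decomposition: 535/(1792*(r + 7)) - 25/(256*(r + 3)) - 11/(768*(r - 1)) + 241/(256*(r - 5)) - 379/(336*(r - 7)).
Integrate each term: A/(r−a) contributes A·log|r−a|.

-379*log(r - 7)/336 + 241*log(r - 5)/256 - 11*log(r - 1)/768 - 25*log(r + 3)/256 + 535*log(r + 7)/1792 + C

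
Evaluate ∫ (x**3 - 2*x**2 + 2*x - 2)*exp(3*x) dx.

Use integration by parts with u = x**3 - 2*x**2 + 2*x - 2, dv = exp(3*x) dx, so v = exp(3*x)/3.
Apply parts 3 times (tabular method): alternate signs, differentiate u down to 0, integrate dv up.

(3*x**3 - 9*x**2 + 12*x - 10)*exp(3*x)/9 + C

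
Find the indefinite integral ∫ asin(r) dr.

r*asin(r) + sqrt(-r**2 + 1) + C

Use integration by parts with u = arcsin(r), dv = dr.
Then du = 1/sqrt(-r**2 + 1) dr.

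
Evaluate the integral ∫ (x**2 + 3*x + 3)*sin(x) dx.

Use integration by parts with u = x**2 + 3*x + 3, dv = sin(x) dx, so v = -cos(x).
Apply parts 2 times (tabular method): alternate signs, differentiate u down to 0, integrate dv up.

-x**2*cos(x) + 2*x*sin(x) - 3*x*cos(x) + 3*sin(x) - cos(x) + C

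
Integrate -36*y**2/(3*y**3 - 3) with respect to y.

Let u = 3*y**3 - 3, so du = (9*y**2) dy.
Rewriting, the integral becomes -4·∫ 1/u du = -4·log(u).
Substituting back, u = 3*y**3 - 3.

-4*log(3*y**3 - 3) + C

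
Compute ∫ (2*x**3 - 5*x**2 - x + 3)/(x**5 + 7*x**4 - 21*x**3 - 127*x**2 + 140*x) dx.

3*log(x)/140 + 47*log(x - 4)/1188 + log(x - 1)/144 + 367*log(x + 5)/540 - 921*log(x + 7)/1232 + C

Factor the denominator: x*(x - 4)*(x - 1)*(x + 5)*(x + 7).
Partial-fraction decomposition: -921/(1232*(x + 7)) + 367/(540*(x + 5)) + 1/(144*(x - 1)) + 47/(1188*(x - 4)) + 3/(140*x).
Integrate each term: A/(x−a) contributes A·log|x−a|.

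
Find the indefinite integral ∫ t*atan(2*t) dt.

Use integration by parts with u = arctan(2*t), dv = t dt.
Then du = 2/(4*t**2 + 1) dt.

t**2*atan(2*t)/2 - t/4 + atan(2*t)/8 + C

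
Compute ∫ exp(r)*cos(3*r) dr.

3*exp(r)*sin(3*r)/10 + exp(r)*cos(3*r)/10 + C

Let I denote the integral. Integrate by parts with u = cos(3*r), dv = exp(r) dr, so v = exp(r): I = exp(r)*cos(3*r) + 3·∫ exp(r)*sin(3*r) dr.
Apply parts again with u = sin(3*r), dv = exp(r) dr: ∫ exp(r)*sin(3*r) dr = exp(r)*sin(3*r) − 3·I. Substituting back brings back I: I = 3*exp(r)*sin(3*r) + exp(r)*cos(3*r) − 9·I.
Solving for I: (1 + 9)·I equals the remaining terms, so I = (1/10)·(3*exp(r)*sin(3*r) + exp(r)*cos(3*r)).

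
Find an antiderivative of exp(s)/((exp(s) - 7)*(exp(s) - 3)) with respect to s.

Let u = e^s, du = e^s ds.
The integral becomes ∫ du/((u-3)(u-7)); decompose into partial fractions.

log(exp(s) - 7)/4 - log(exp(s) - 3)/4 + C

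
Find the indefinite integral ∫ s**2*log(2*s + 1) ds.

s**3*log(2*s + 1)/3 - s**3/9 + s**2/12 - s/12 + log(2*s + 1)/24 + C

Use integration by parts with u = log(2*s + 1), dv = s**2 ds.
Then du = 2/(2*s + 1) ds and v = s**3/3.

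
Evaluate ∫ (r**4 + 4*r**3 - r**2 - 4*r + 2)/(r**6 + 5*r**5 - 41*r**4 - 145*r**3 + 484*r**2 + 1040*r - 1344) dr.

94625*log(r - 4)/1707552 + log(r - 1)/720 + 11*log(r + 3)/392 + log(r + 4)/480 - 505*log(r + 7)/5808 - 241/(924*r - 3696) + C

Factor the denominator: (r - 4)**2*(r - 1)*(r + 3)*(r + 4)*(r + 7).
Partial-fraction decomposition: -505/(5808*(r + 7)) + 1/(480*(r + 4)) + 11/(392*(r + 3)) + 1/(720*(r - 1)) + 94625/(1707552*(r - 4)) + 241/(924*(r - 4)**2).
Integrate each term; A/(r−a) gives A·log|r−a|; A/(r−a)² gives −A/(r−a).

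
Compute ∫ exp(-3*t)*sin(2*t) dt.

Let I denote the integral. Integrate by parts with u = sin(2*t), dv = exp(-3*t) dt, so v = -exp(-3*t)/3: I = -exp(-3*t)*sin(2*t)/3 + (2/3)·∫ exp(-3*t)*cos(2*t) dt.
Apply parts again with u = cos(2*t), dv = exp(-3*t) dt: ∫ exp(-3*t)*cos(2*t) dt = -exp(-3*t)*cos(2*t)/3 − (2/3)·I. Substituting back brings back I: I = -exp(-3*t)*sin(2*t)/3 - 2*exp(-3*t)*cos(2*t)/9 − (4/9)·I.
Solving for I: (1 + 4/9)·I equals the remaining terms, so I = (9/13)·(-exp(-3*t)*sin(2*t)/3 - 2*exp(-3*t)*cos(2*t)/9).

-3*exp(-3*t)*sin(2*t)/13 - 2*exp(-3*t)*cos(2*t)/13 + C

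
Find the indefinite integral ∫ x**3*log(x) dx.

x**4*log(x)/4 - x**4/16 + C

Use integration by parts with u = log(x), dv = x**3 dx.
Then du = 1/x dx and v = x**4/4.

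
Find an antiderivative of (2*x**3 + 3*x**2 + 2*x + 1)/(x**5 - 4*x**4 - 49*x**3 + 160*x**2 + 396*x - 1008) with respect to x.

424*log(x - 7)/975 - 37*log(x - 4)/84 + 33*log(x - 2)/400 + 16*log(x + 3)/525 - 67*log(x + 6)/624 + C

Factor the denominator: (x - 7)*(x - 4)*(x - 2)*(x + 3)*(x + 6).
Partial-fraction decomposition: -67/(624*(x + 6)) + 16/(525*(x + 3)) + 33/(400*(x - 2)) - 37/(84*(x - 4)) + 424/(975*(x - 7)).
Integrate each term: A/(x−a) contributes A·log|x−a|.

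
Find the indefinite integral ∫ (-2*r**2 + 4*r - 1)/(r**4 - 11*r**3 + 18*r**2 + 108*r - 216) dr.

Factor the denominator: (r - 6)**2*(r - 2)*(r + 3).
Partial-fraction decomposition: 31/(405*(r + 3)) - 1/(80*(r - 2)) - 83/(1296*(r - 6)) - 49/(36*(r - 6)**2).
Integrate each term; A/(r−a) gives A·log|r−a|; A/(r−a)² gives −A/(r−a).

-83*log(r - 6)/1296 - log(r - 2)/80 + 31*log(r + 3)/405 + 49/(36*r - 216) + C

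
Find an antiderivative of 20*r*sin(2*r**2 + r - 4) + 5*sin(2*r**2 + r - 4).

Let u = 2*r**2 + r - 4, so du = (4*r + 1) dr.
Rewriting, the integral becomes 5·∫ sin(u) du = 5·-cos(u).
Substituting back, u = 2*r**2 + r - 4.

-5*cos(2*r**2 + r - 4) + C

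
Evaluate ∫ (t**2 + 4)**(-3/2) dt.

t/(4*sqrt(t**2 + 4)) + C

Substitute t = 2·tan(θ), so dt = 2·sec(θ)^2 dθ and the radical becomes sqrt(t**2 + 4) = 2·sec(θ) by the Pythagorean identity.
Integrate the resulting trig expression in θ, then back-substitute tan(θ) = t/2, sec(θ) = sqrt(t**2 + 4)/2 (absorbing any constant into C).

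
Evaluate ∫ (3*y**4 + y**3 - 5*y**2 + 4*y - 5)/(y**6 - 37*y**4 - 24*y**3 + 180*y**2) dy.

log(y)/54 + 3943*log(y - 6)/14256 - 39*log(y - 2)/560 + 77*log(y + 3)/405 - 32*log(y + 5)/77 + 1/(36*y) + C

Factor the denominator: y**2*(y - 6)*(y - 2)*(y + 3)*(y + 5).
Partial-fraction decomposition: -32/(77*(y + 5)) + 77/(405*(y + 3)) - 39/(560*(y - 2)) + 3943/(14256*(y - 6)) + 1/(54*y) - 1/(36*y**2).
Integrate each term; A/(y−a) gives A·log|y−a|; A/(y−a)² gives −A/(y−a).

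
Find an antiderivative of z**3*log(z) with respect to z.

Use integration by parts with u = log(z), dv = z**3 dz.
Then du = 1/z dz and v = z**4/4.

z**4*log(z)/4 - z**4/16 + C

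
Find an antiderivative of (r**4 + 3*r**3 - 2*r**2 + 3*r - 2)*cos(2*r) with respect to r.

r**4*sin(2*r)/2 + 3*r**3*sin(2*r)/2 + r**3*cos(2*r) - 5*r**2*sin(2*r)/2 + 9*r**2*cos(2*r)/4 - 3*r*sin(2*r)/4 - 5*r*cos(2*r)/2 + sin(2*r)/4 - 3*cos(2*r)/8 + C

Use integration by parts with u = r**4 + 3*r**3 - 2*r**2 + 3*r - 2, dv = cos(2*r) dr, so v = sin(2*r)/2.
Apply parts 4 times (tabular method): alternate signs, differentiate u down to 0, integrate dv up.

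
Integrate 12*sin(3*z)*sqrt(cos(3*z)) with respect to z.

-8*cos(3*z)**(3/2)/3 + C

Let u = cos(3*z), so du = (-3*sin(3*z)) dz.
Rewriting, the integral becomes -4·∫ √u du = -4·(2/3)u^(3/2).
Substituting back, u = cos(3*z).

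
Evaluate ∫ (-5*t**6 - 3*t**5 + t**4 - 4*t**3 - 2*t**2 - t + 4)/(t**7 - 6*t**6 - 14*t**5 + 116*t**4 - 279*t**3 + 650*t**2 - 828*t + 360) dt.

Factor the denominator: (t - 6)*(t - 3)*(t - 1)**2*(t + 5)*(t**2 + 4).
Partial-fraction decomposition: 3*(2003*t - 6042)/(37700*(t**2 + 4)) - 33833/(45936*(t + 5)) - 89/(450*(t - 1)) - 1/(30*(t - 1)**2) + 2209/(624*(t - 3)) - 1025/(132*(t - 6)).
Integrate each term; A/(t−a) gives A·log|t−a|; the (Bt+D)/(t²+p²) term gives a log and an atan.

-1025*log(t - 6)/132 + 2209*log(t - 3)/624 - 89*log(t - 1)/450 - 33833*log(t + 5)/45936 + 6009*log(t**2 + 4)/75400 - 9063*atan(t/2)/37700 + 1/(30*t - 30) + C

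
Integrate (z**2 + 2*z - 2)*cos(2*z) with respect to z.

Use integration by parts with u = z**2 + 2*z - 2, dv = cos(2*z) dz, so v = sin(2*z)/2.
Apply parts 2 times (tabular method): alternate signs, differentiate u down to 0, integrate dv up.

z**2*sin(2*z)/2 + z*sin(2*z) + z*cos(2*z)/2 - 5*sin(2*z)/4 + cos(2*z)/2 + C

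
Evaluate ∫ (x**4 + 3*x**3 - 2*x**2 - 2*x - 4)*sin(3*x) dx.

-x**4*cos(3*x)/3 + 4*x**3*sin(3*x)/9 - x**3*cos(3*x) + x**2*sin(3*x) + 10*x**2*cos(3*x)/9 - 20*x*sin(3*x)/27 + 4*x*cos(3*x)/3 - 4*sin(3*x)/9 + 88*cos(3*x)/81 + C

Use integration by parts with u = x**4 + 3*x**3 - 2*x**2 - 2*x - 4, dv = sin(3*x) dx, so v = -cos(3*x)/3.
Apply parts 4 times (tabular method): alternate signs, differentiate u down to 0, integrate dv up.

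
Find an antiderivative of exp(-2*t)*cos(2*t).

exp(-2*t)*sin(2*t)/4 - exp(-2*t)*cos(2*t)/4 + C

Let I denote the integral. Integrate by parts with u = cos(2*t), dv = exp(-2*t) dt, so v = -exp(-2*t)/2: I = -exp(-2*t)*cos(2*t)/2 − ∫ exp(-2*t)*sin(2*t) dt.
Apply parts again with u = sin(2*t), dv = exp(-2*t) dt: ∫ exp(-2*t)*sin(2*t) dt = -exp(-2*t)*sin(2*t)/2 + I. Substituting back brings back I: I = exp(-2*t)*sin(2*t)/2 - exp(-2*t)*cos(2*t)/2 − I.
Solving for I: (1 + 1)·I equals the remaining terms, so I = (1/2)·(exp(-2*t)*sin(2*t)/2 - exp(-2*t)*cos(2*t)/2).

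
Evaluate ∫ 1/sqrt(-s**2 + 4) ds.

Substitute s = 2·sin(θ), so ds = 2·cos(θ) dθ and the radical becomes sqrt(-s**2 + 4) = 2·cos(θ) by the Pythagorean identity.
Integrate the resulting trig expression in θ, then back-substitute θ = asin(s/2), sin(θ) = s/2, cos(θ) = sqrt(-s**2 + 4)/2 (absorbing any constant into C).

asin(s/2) + C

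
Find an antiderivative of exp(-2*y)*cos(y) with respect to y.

Let I denote the integral. Integrate by parts with u = cos(y), dv = exp(-2*y) dy, so v = -exp(-2*y)/2: I = -exp(-2*y)*cos(y)/2 − (1/2)·∫ exp(-2*y)*sin(y) dy.
Apply parts again with u = sin(y), dv = exp(-2*y) dy: ∫ exp(-2*y)*sin(y) dy = -exp(-2*y)*sin(y)/2 + (1/2)·I. Substituting back brings back I: I = exp(-2*y)*sin(y)/4 - exp(-2*y)*cos(y)/2 − (1/4)·I.
Solving for I: (1 + 1/4)·I equals the remaining terms, so I = (4/5)·(exp(-2*y)*sin(y)/4 - exp(-2*y)*cos(y)/2).

exp(-2*y)*sin(y)/5 - 2*exp(-2*y)*cos(y)/5 + C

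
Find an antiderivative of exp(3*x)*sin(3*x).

Let I denote the integral. Integrate by parts with u = sin(3*x), dv = exp(3*x) dx, so v = exp(3*x)/3: I = exp(3*x)*sin(3*x)/3 − ∫ exp(3*x)*cos(3*x) dx.
Apply parts again with u = cos(3*x), dv = exp(3*x) dx: ∫ exp(3*x)*cos(3*x) dx = exp(3*x)*cos(3*x)/3 + I. Substituting back brings back I: I = exp(3*x)*sin(3*x)/3 - exp(3*x)*cos(3*x)/3 − I.
Solving for I: (1 + 1)·I equals the remaining terms, so I = (1/2)·(exp(3*x)*sin(3*x)/3 - exp(3*x)*cos(3*x)/3).

exp(3*x)*sin(3*x)/6 - exp(3*x)*cos(3*x)/6 + C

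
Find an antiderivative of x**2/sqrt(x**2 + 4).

Substitute x = 2·tan(θ), so dx = 2·sec(θ)^2 dθ and the radical becomes sqrt(x**2 + 4) = 2·sec(θ) by the Pythagorean identity.
Integrate the resulting trig expression in θ, then back-substitute tan(θ) = x/2, sec(θ) = sqrt(x**2 + 4)/2 (absorbing any constant into C).

x*sqrt(x**2 + 4)/2 - 2*log(x + sqrt(x**2 + 4)) + C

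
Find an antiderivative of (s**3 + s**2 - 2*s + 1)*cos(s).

Use integration by parts with u = s**3 + s**2 - 2*s + 1, dv = cos(s) ds, so v = sin(s).
Apply parts 3 times (tabular method): alternate signs, differentiate u down to 0, integrate dv up.

s**3*sin(s) + s**2*sin(s) + 3*s**2*cos(s) - 8*s*sin(s) + 2*s*cos(s) - sin(s) - 8*cos(s) + C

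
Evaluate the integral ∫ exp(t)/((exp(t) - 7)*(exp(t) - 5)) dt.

Let u = e^t, du = e^t dt.
The integral becomes ∫ du/((u-7)(u-5)); decompose into partial fractions.

log(exp(t) - 7)/2 - log(exp(t) - 5)/2 + C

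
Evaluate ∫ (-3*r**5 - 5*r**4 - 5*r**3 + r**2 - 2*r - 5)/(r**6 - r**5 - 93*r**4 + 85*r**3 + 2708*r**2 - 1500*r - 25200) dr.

Factor the denominator: (r - 6)**2*(r - 5)*(r + 4)*(r + 5)*(r + 7).
Partial-fraction decomposition: -40189/(12168*(r + 7)) + 1381/(484*(r + 5)) - 2131/(2700*(r + 4)) - 2623/(216*(r - 5)) + 21230797/(2044900*(r - 6)) - 30869/(1430*(r - 6)**2).
Integrate each term; A/(r−a) gives A·log|r−a|; A/(r−a)² gives −A/(r−a).

21230797*log(r - 6)/2044900 - 2623*log(r - 5)/216 - 2131*log(r + 4)/2700 + 1381*log(r + 5)/484 - 40189*log(r + 7)/12168 + 30869/(1430*r - 8580) + C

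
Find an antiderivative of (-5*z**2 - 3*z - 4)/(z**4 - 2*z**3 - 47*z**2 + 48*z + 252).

-15*log(z - 7)/26 + 29*log(z - 3)/90 - log(z + 2)/10 + 83*log(z + 6)/234 + C

Factor the denominator: (z - 7)*(z - 3)*(z + 2)*(z + 6).
Partial-fraction decomposition: 83/(234*(z + 6)) - 1/(10*(z + 2)) + 29/(90*(z - 3)) - 15/(26*(z - 7)).
Integrate each term: A/(z−a) contributes A·log|z−a|.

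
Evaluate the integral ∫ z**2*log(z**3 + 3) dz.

Let u = z**3 + 3, so du = (3*z**2) dz.
The integral becomes (1/3)·∫ log(u) du; integrate by parts with u′=log(u), dv′=du.

z**3*log(z**3 + 3)/3 - z**3/3 + log(z**3 + 3) + C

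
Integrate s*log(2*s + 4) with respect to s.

Use integration by parts with u = log(2*s + 4), dv = s ds.
Then du = 2/(2*s + 4) ds and v = s**2/2.

s**2*log(2*s + 4)/2 - s**2/4 + s - 2*log(s + 2) + C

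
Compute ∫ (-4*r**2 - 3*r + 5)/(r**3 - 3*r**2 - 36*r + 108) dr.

Factor the denominator: (r - 6)*(r - 3)*(r + 6).
Partial-fraction decomposition: -121/(108*(r + 6)) + 40/(27*(r - 3)) - 157/(36*(r - 6)).
Integrate each term: A/(r−a) contributes A·log|r−a|.

-157*log(r - 6)/36 + 40*log(r - 3)/27 - 121*log(r + 6)/108 + C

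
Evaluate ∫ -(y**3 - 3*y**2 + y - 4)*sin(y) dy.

y**3*cos(y) - 3*y**2*sin(y) - 3*y**2*cos(y) + 6*y*sin(y) - 5*y*cos(y) + 5*sin(y) + 2*cos(y) + C

Use integration by parts with u = y**3 - 3*y**2 + y - 4, dv = -sin(y) dy, so v = cos(y).
Apply parts 3 times (tabular method): alternate signs, differentiate u down to 0, integrate dv up.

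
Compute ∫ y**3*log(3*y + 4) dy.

Use integration by parts with u = log(3*y + 4), dv = y**3 dy.
Then du = 3/(3*y + 4) dy and v = y**4/4.

y**4*log(3*y + 4)/4 - y**4/16 + y**3/9 - 2*y**2/9 + 16*y/27 - 64*log(3*y + 4)/81 + C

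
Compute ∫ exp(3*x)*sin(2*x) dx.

3*exp(3*x)*sin(2*x)/13 - 2*exp(3*x)*cos(2*x)/13 + C

Let I denote the integral. Integrate by parts with u = sin(2*x), dv = exp(3*x) dx, so v = exp(3*x)/3: I = exp(3*x)*sin(2*x)/3 − (2/3)·∫ exp(3*x)*cos(2*x) dx.
Apply parts again with u = cos(2*x), dv = exp(3*x) dx: ∫ exp(3*x)*cos(2*x) dx = exp(3*x)*cos(2*x)/3 + (2/3)·I. Substituting back brings back I: I = exp(3*x)*sin(2*x)/3 - 2*exp(3*x)*cos(2*x)/9 − (4/9)·I.
Solving for I: (1 + 4/9)·I equals the remaining terms, so I = (9/13)·(exp(3*x)*sin(2*x)/3 - 2*exp(3*x)*cos(2*x)/9).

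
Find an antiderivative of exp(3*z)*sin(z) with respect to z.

3*exp(3*z)*sin(z)/10 - exp(3*z)*cos(z)/10 + C

Let I denote the integral. Integrate by parts with u = sin(z), dv = exp(3*z) dz, so v = exp(3*z)/3: I = exp(3*z)*sin(z)/3 − (1/3)·∫ exp(3*z)*cos(z) dz.
Apply parts again with u = cos(z), dv = exp(3*z) dz: ∫ exp(3*z)*cos(z) dz = exp(3*z)*cos(z)/3 + (1/3)·I. Substituting back brings back I: I = exp(3*z)*sin(z)/3 - exp(3*z)*cos(z)/9 − (1/9)·I.
Solving for I: (1 + 1/9)·I equals the remaining terms, so I = (9/10)·(exp(3*z)*sin(z)/3 - exp(3*z)*cos(z)/9).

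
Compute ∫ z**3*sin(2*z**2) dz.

-z**2*cos(2*z**2)/4 + sin(2*z**2)/8 + C

Let u = z², du = 2z dz; rewrite as (1/2)∫ u^1·sin(2u) du.
Now integrate by parts 1 time.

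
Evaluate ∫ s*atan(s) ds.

Use integration by parts with u = arctan(s), dv = s ds.
Then du = 1/(s**2 + 1) ds.

s**2*atan(s)/2 - s/2 + atan(s)/2 + C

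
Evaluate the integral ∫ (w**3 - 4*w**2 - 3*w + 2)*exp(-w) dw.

Use integration by parts with u = w**3 - 4*w**2 - 3*w + 2, dv = exp(-w) dw, so v = -exp(-w).
Apply parts 3 times (tabular method): alternate signs, differentiate u down to 0, integrate dv up.

(-w**3 + w**2 + 5*w + 3)*exp(-w) + C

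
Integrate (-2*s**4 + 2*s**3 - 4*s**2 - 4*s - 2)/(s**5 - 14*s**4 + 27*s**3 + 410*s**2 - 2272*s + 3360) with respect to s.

-167*log(s - 7)/9 + 51*log(s - 5) - 15401*log(s - 4)/450 - 11*log(s + 6)/50 + 233/(15*s - 60) + C

Factor the denominator: (s - 7)*(s - 5)*(s - 4)**2*(s + 6).
Partial-fraction decomposition: -11/(50*(s + 6)) - 15401/(450*(s - 4)) - 233/(15*(s - 4)**2) + 51/(s - 5) - 167/(9*(s - 7)).
Integrate each term; A/(s−a) gives A·log|s−a|; A/(s−a)² gives −A/(s−a).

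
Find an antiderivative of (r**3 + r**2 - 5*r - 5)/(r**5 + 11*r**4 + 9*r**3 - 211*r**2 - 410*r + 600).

11*log(r - 4)/486 + 2*log(r - 1)/189 + 530*log(r + 5)/243 - 31*log(r + 6)/14 + 40/(27*r + 135) + C

Factor the denominator: (r - 4)*(r - 1)*(r + 5)**2*(r + 6).
Partial-fraction decomposition: -31/(14*(r + 6)) + 530/(243*(r + 5)) - 40/(27*(r + 5)**2) + 2/(189*(r - 1)) + 11/(486*(r - 4)).
Integrate each term; A/(r−a) gives A·log|r−a|; A/(r−a)² gives −A/(r−a).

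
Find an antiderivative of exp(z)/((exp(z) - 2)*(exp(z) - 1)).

log(exp(z) - 2) - log(exp(z) - 1) + C

Let u = e^z, du = e^z dz.
The integral becomes ∫ du/((u-2)(u-1)); decompose into partial fractions.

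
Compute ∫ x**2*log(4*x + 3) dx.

x**3*log(4*x + 3)/3 - x**3/9 + x**2/8 - 3*x/16 + 9*log(4*x + 3)/64 + C

Use integration by parts with u = log(4*x + 3), dv = x**2 dx.
Then du = 4/(4*x + 3) dx and v = x**3/3.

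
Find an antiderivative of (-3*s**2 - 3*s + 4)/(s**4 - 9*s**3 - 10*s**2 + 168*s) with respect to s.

Factor the denominator: s*(s - 7)*(s - 6)*(s + 4).
Partial-fraction decomposition: 4/(55*(s + 4)) + 61/(30*(s - 6)) - 164/(77*(s - 7)) + 1/(42*s).
Integrate each term: A/(s−a) contributes A·log|s−a|.

log(s)/42 - 164*log(s - 7)/77 + 61*log(s - 6)/30 + 4*log(s + 4)/55 + C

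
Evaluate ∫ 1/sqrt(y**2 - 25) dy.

Substitute y = 5·sec(θ), so dy = 5·sec(θ)*tan(θ) dθ and the radical becomes sqrt(y**2 - 25) = 5·tan(θ) by the Pythagorean identity.
Integrate the resulting trig expression in θ, then back-substitute sec(θ) = y/5, tan(θ) = sqrt(y**2 - 25)/5 (absorbing any constant into C).

log(y + sqrt(y**2 - 25)) + C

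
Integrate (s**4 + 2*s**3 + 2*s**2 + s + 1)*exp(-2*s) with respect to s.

Use integration by parts with u = s**4 + 2*s**3 + 2*s**2 + s + 1, dv = exp(-2*s) ds, so v = -exp(-2*s)/2.
Apply parts 4 times (tabular method): alternate signs, differentiate u down to 0, integrate dv up.

(-2*s**4 - 8*s**3 - 16*s**2 - 18*s - 11)*exp(-2*s)/4 + C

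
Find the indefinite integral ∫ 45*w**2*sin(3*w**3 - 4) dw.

Let u = 3*w**3 - 4, so du = (9*w**2) dw.
Rewriting, the integral becomes 5·∫ sin(u) du = 5·-cos(u).
Substituting back, u = 3*w**3 - 4.

-5*cos(3*w**3 - 4) + C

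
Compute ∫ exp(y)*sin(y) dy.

Let I denote the integral. Integrate by parts with u = sin(y), dv = exp(y) dy, so v = exp(y): I = exp(y)*sin(y) − ∫ exp(y)*cos(y) dy.
Apply parts again with u = cos(y), dv = exp(y) dy: ∫ exp(y)*cos(y) dy = exp(y)*cos(y) + I. Substituting back brings back I: I = exp(y)*sin(y) - exp(y)*cos(y) − I.
Solving for I: (1 + 1)·I equals the remaining terms, so I = (1/2)·(exp(y)*sin(y) - exp(y)*cos(y)).

exp(y)*sin(y)/2 - exp(y)*cos(y)/2 + C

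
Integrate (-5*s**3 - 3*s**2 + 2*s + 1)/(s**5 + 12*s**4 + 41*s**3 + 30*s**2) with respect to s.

Factor the denominator: s**2*(s + 1)*(s + 5)*(s + 6).
Partial-fraction decomposition: 961/(180*(s + 6)) - 541/(100*(s + 5)) + 1/(20*(s + 1)) + 19/(900*s) + 1/(30*s**2).
Integrate each term; A/(s−a) gives A·log|s−a|; A/(s−a)² gives −A/(s−a).

19*log(s)/900 + log(s + 1)/20 - 541*log(s + 5)/100 + 961*log(s + 6)/180 - 1/(30*s) + C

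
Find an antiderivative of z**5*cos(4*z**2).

z**4*sin(4*z**2)/8 + z**2*cos(4*z**2)/16 - sin(4*z**2)/64 + C

Let u = z², du = 2z dz; rewrite as (1/2)∫ u^2·cos(4u) du.
Now integrate by parts 2 times.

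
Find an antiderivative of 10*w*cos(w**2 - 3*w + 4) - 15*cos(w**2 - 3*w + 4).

Let u = w**2 - 3*w + 4, so du = (2*w - 3) dw.
Rewriting, the integral becomes 5·∫ cos(u) du = 5·sin(u).
Substituting back, u = w**2 - 3*w + 4.

5*sin(w**2 - 3*w + 4) + C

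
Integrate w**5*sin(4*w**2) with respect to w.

Let u = w², du = 2w dw; rewrite as (1/2)∫ u^2·sin(4u) du.
Now integrate by parts 2 times.

-w**4*cos(4*w**2)/8 + w**2*sin(4*w**2)/16 + cos(4*w**2)/64 + C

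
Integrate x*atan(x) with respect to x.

Use integration by parts with u = arctan(x), dv = x dx.
Then du = 1/(x**2 + 1) dx.

x**2*atan(x)/2 - x/2 + atan(x)/2 + C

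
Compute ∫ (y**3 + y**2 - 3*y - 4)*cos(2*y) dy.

y**3*sin(2*y)/2 + y**2*sin(2*y)/2 + 3*y**2*cos(2*y)/4 - 9*y*sin(2*y)/4 + y*cos(2*y)/2 - 9*sin(2*y)/4 - 9*cos(2*y)/8 + C

Use integration by parts with u = y**3 + y**2 - 3*y - 4, dv = cos(2*y) dy, so v = sin(2*y)/2.
Apply parts 3 times (tabular method): alternate signs, differentiate u down to 0, integrate dv up.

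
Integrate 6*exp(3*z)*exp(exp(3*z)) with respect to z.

Let u = exp(3*z), so du = (3*exp(3*z)) dz.
Rewriting, the integral becomes 2·∫ e^u du = 2·e^u.
Substituting back, u = exp(3*z).

2*exp(exp(3*z)) + C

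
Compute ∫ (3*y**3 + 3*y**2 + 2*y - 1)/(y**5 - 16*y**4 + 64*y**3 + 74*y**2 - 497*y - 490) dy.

-28097*log(y - 7)/10368 + 153*log(y - 5)/56 + log(y + 1)/128 - 17*log(y + 2)/567 - 1189/(144*y - 1008) + C

Factor the denominator: (y - 7)**2*(y - 5)*(y + 1)*(y + 2).
Partial-fraction decomposition: -17/(567*(y + 2)) + 1/(128*(y + 1)) + 153/(56*(y - 5)) - 28097/(10368*(y - 7)) + 1189/(144*(y - 7)**2).
Integrate each term; A/(y−a) gives A·log|y−a|; A/(y−a)² gives −A/(y−a).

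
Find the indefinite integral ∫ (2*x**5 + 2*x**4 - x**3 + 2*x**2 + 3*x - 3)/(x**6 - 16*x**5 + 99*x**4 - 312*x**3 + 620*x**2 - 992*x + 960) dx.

7437*log(x - 5)/58 - 10141*log(x - 4)/100 - 645*log(x - 3)/26 - 243*log(x**2 + 4)/75400 - 7827*atan(x/2)/75400 + 2537/(20*x - 80) + C

Factor the denominator: (x - 5)*(x - 4)**2*(x - 3)*(x**2 + 4).
Partial-fraction decomposition: -3*(81*x + 2609)/(37700*(x**2 + 4)) - 645/(26*(x - 3)) - 10141/(100*(x - 4)) - 2537/(20*(x - 4)**2) + 7437/(58*(x - 5)).
Integrate each term; A/(x−a) gives A·log|x−a|; the (Bx+D)/(x²+p²) term gives a log and an atan.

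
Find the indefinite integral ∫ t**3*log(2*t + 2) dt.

Use integration by parts with u = log(2*t + 2), dv = t**3 dt.
Then du = 2/(2*t + 2) dt and v = t**4/4.

t**4*log(2*t + 2)/4 - t**4/16 + t**3/12 - t**2/8 + t/4 - log(t + 1)/4 + C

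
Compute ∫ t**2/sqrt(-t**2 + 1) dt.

Substitute t = sin(θ), so dt = cos(θ) dθ and the radical becomes sqrt(-t**2 + 1) = cos(θ) by the Pythagorean identity.
Integrate the resulting trig expression in θ, then back-substitute θ = asin(t), sin(θ) = t, cos(θ) = sqrt(-t**2 + 1) (absorbing any constant into C).

-t*sqrt(-t**2 + 1)/2 + asin(t)/2 + C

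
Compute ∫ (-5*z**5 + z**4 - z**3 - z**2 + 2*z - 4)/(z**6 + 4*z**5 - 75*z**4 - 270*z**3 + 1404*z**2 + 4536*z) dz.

Factor the denominator: z*(z - 6)**2*(z + 3)*(z + 6)*(z + 7).
Partial-fraction decomposition: -21678/(1183*(z + 7)) + 10085/(648*(z + 6)) - 326/(729*(z + 3)) - 1764833/(985608*(z - 6)) - 9457/(2106*(z - 6)**2) - 1/(1134*z).
Integrate each term; A/(z−a) gives A·log|z−a|; A/(z−a)² gives −A/(z−a).

-log(z)/1134 - 1764833*log(z - 6)/985608 - 326*log(z + 3)/729 + 10085*log(z + 6)/648 - 21678*log(z + 7)/1183 + 9457/(2106*z - 12636) + C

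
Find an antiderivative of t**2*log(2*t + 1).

Use integration by parts with u = log(2*t + 1), dv = t**2 dt.
Then du = 2/(2*t + 1) dt and v = t**3/3.

t**3*log(2*t + 1)/3 - t**3/9 + t**2/12 - t/12 + log(2*t + 1)/24 + C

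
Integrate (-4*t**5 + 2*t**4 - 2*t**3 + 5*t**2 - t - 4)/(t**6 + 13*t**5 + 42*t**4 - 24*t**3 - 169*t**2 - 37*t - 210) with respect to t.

-14*log(t - 2)/225 - 77*log(t + 3)/25 + 1009*log(t + 5)/52 - 18241*log(t + 7)/900 + log(t**2 + 1)/325 + 19*atan(t)/650 + C

Factor the denominator: (t - 2)*(t + 3)*(t + 5)*(t + 7)*(t**2 + 1).
Partial-fraction decomposition: (4*t + 19)/(650*(t**2 + 1)) - 18241/(900*(t + 7)) + 1009/(52*(t + 5)) - 77/(25*(t + 3)) - 14/(225*(t - 2)).
Integrate each term; A/(t−a) gives A·log|t−a|; the (Bt+D)/(t²+p²) term gives a log and an atan.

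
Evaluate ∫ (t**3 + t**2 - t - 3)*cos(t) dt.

Use integration by parts with u = t**3 + t**2 - t - 3, dv = cos(t) dt, so v = sin(t).
Apply parts 3 times (tabular method): alternate signs, differentiate u down to 0, integrate dv up.

t**3*sin(t) + t**2*sin(t) + 3*t**2*cos(t) - 7*t*sin(t) + 2*t*cos(t) - 5*sin(t) - 7*cos(t) + C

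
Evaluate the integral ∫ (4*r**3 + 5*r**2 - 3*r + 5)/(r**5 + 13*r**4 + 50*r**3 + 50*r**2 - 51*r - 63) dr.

Factor the denominator: (r - 1)*(r + 1)*(r + 3)**2*(r + 7).
Partial-fraction decomposition: -367/(256*(r + 7)) + 101/(64*(r + 3)) - 49/(32*(r + 3)**2) - 3/(16*(r + 1)) + 11/(256*(r - 1)).
Integrate each term; A/(r−a) gives A·log|r−a|; A/(r−a)² gives −A/(r−a).

11*log(r - 1)/256 - 3*log(r + 1)/16 + 101*log(r + 3)/64 - 367*log(r + 7)/256 + 49/(32*r + 96) + C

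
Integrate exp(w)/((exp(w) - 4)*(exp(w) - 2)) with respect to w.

Let u = e^w, du = e^w dw.
The integral becomes ∫ du/((u-2)(u-4)); decompose into partial fractions.

log(exp(w) - 4)/2 - log(exp(w) - 2)/2 + C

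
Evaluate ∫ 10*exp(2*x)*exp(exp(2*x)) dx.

Let u = exp(2*x), so du = (2*exp(2*x)) dx.
Rewriting, the integral becomes 5·∫ e^u du = 5·e^u.
Substituting back, u = exp(2*x).

5*exp(exp(2*x)) + C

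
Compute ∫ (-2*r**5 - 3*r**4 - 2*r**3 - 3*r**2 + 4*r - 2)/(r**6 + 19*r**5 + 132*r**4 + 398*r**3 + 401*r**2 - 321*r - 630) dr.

-log(r - 1)/288 - 2*log(r + 2)/9 - 195*log(r + 3)/16 + 283*log(r + 5)/9 - 673*log(r + 7)/32 - 8/(r + 3) + C

Factor the denominator: (r - 1)*(r + 2)*(r + 3)**2*(r + 5)*(r + 7).
Partial-fraction decomposition: -673/(32*(r + 7)) + 283/(9*(r + 5)) - 195/(16*(r + 3)) + 8/(r + 3)**2 - 2/(9*(r + 2)) - 1/(288*(r - 1)).
Integrate each term; A/(r−a) gives A·log|r−a|; A/(r−a)² gives −A/(r−a).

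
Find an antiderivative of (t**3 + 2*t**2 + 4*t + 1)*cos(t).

Use integration by parts with u = t**3 + 2*t**2 + 4*t + 1, dv = cos(t) dt, so v = sin(t).
Apply parts 3 times (tabular method): alternate signs, differentiate u down to 0, integrate dv up.

t**3*sin(t) + 2*t**2*sin(t) + 3*t**2*cos(t) - 2*t*sin(t) + 4*t*cos(t) - 3*sin(t) - 2*cos(t) + C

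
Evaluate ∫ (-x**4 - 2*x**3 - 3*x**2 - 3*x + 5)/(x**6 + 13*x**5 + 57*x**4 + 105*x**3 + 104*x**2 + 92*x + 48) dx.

Factor the denominator: (x + 1)*(x + 2)*(x + 4)*(x + 6)*(x**2 + 1).
Partial-fraction decomposition: -(273*x + 64)/(3145*(x**2 + 1)) + 949/(1480*(x + 6)) - 53/(68*(x + 4)) + 1/(40*(x + 2)) + 1/(5*(x + 1)).
Integrate each term; A/(x−a) gives A·log|x−a|; the (Bx+D)/(x²+p²) term gives a log and an atan.

log(x + 1)/5 + log(x + 2)/40 - 53*log(x + 4)/68 + 949*log(x + 6)/1480 - 273*log(x**2 + 1)/6290 - 64*atan(x)/3145 + C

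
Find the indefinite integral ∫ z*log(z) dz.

Use integration by parts with u = log(z), dv = z dz.
Then du = 1/z dz and v = z**2/2.

z**2*log(z)/2 - z**2/4 + C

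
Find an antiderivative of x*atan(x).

x**2*atan(x)/2 - x/2 + atan(x)/2 + C

Use integration by parts with u = arctan(x), dv = x dx.
Then du = 1/(x**2 + 1) dx.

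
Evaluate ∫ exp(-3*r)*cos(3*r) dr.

exp(-3*r)*sin(3*r)/6 - exp(-3*r)*cos(3*r)/6 + C

Let I denote the integral. Integrate by parts with u = cos(3*r), dv = exp(-3*r) dr, so v = -exp(-3*r)/3: I = -exp(-3*r)*cos(3*r)/3 − ∫ exp(-3*r)*sin(3*r) dr.
Apply parts again with u = sin(3*r), dv = exp(-3*r) dr: ∫ exp(-3*r)*sin(3*r) dr = -exp(-3*r)*sin(3*r)/3 + I. Substituting back brings back I: I = exp(-3*r)*sin(3*r)/3 - exp(-3*r)*cos(3*r)/3 − I.
Solving for I: (1 + 1)·I equals the remaining terms, so I = (1/2)·(exp(-3*r)*sin(3*r)/3 - exp(-3*r)*cos(3*r)/3).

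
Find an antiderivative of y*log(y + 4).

Use integration by parts with u = log(y + 4), dv = y dy.
Then du = 1/(y + 4) dy and v = y**2/2.

y**2*log(y + 4)/2 - y**2/4 + 2*y - 8*log(y + 4) + C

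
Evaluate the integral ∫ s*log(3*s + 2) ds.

s**2*log(3*s + 2)/2 - s**2/4 + s/3 - 2*log(3*s + 2)/9 + C

Use integration by parts with u = log(3*s + 2), dv = s ds.
Then du = 3/(3*s + 2) ds and v = s**2/2.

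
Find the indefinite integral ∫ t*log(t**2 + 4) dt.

t**2*log(t**2 + 4)/2 - t**2/2 + 2*log(t**2 + 4) + C

Let u = t**2 + 4, so du = (2*t) dt.
The integral becomes (1/2)·∫ log(u) du; integrate by parts with u′=log(u), dv′=du.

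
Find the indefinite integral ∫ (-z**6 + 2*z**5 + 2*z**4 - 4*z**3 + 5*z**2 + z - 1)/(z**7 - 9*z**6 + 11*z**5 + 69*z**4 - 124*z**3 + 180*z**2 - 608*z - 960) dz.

Factor the denominator: (z - 5)*(z - 4)**2*(z + 1)*(z + 3)*(z**2 + 4).
Partial-fraction decomposition: -(6774*z + 23111)/(188500*(z**2 + 4)) - 113/(1274*(z + 3)) - 1/(250*(z + 1)) + 64093/(12250*(z - 4)) + 1709/(700*(z - 4)**2) - 177/(29*(z - 5)).
Integrate each term; A/(z−a) gives A·log|z−a|; the (Bz+D)/(z²+p²) term gives a log and an atan.

-177*log(z - 5)/29 + 64093*log(z - 4)/12250 - log(z + 1)/250 - 113*log(z + 3)/1274 - 3387*log(z**2 + 4)/188500 - 23111*atan(z/2)/377000 - 1709/(700*z - 2800) + C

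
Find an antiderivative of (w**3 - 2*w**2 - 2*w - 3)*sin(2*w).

Use integration by parts with u = w**3 - 2*w**2 - 2*w - 3, dv = sin(2*w) dw, so v = -cos(2*w)/2.
Apply parts 3 times (tabular method): alternate signs, differentiate u down to 0, integrate dv up.

-w**3*cos(2*w)/2 + 3*w**2*sin(2*w)/4 + w**2*cos(2*w) - w*sin(2*w) + 7*w*cos(2*w)/4 - 7*sin(2*w)/8 + cos(2*w) + C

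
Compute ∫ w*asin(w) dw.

Use integration by parts with u = arcsin(w), dv = w dw.
Then du = 1/sqrt(-w**2 + 1) dw.

w**2*asin(w)/2 + w*sqrt(-w**2 + 1)/4 - asin(w)/4 + C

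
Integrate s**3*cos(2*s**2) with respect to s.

s**2*sin(2*s**2)/4 + cos(2*s**2)/8 + C

Let u = s², du = 2s ds; rewrite as (1/2)∫ u^1·cos(2u) du.
Now integrate by parts 1 time.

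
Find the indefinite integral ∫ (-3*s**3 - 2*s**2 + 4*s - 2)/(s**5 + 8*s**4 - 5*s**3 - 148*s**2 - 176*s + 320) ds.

-35*log(s - 4)/288 + log(s - 1)/150 - 4397*log(s + 4)/800 + 101*log(s + 5)/18 - 71/(20*s + 80) + C

Factor the denominator: (s - 4)*(s - 1)*(s + 4)**2*(s + 5).
Partial-fraction decomposition: 101/(18*(s + 5)) - 4397/(800*(s + 4)) + 71/(20*(s + 4)**2) + 1/(150*(s - 1)) - 35/(288*(s - 4)).
Integrate each term; A/(s−a) gives A·log|s−a|; A/(s−a)² gives −A/(s−a).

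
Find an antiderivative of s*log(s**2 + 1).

s**2*log(s**2 + 1)/2 - s**2/2 + log(s**2 + 1)/2 + C

Let u = s**2 + 1, so du = (2*s) ds.
The integral becomes (1/2)·∫ log(u) du; integrate by parts with u′=log(u), dv′=du.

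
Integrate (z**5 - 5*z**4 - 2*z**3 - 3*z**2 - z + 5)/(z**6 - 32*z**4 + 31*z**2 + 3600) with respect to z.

Factor the denominator: (z - 5)*(z - 4)*(z + 4)*(z + 5)*(z**2 + 9).
Partial-fraction decomposition: (98*z - 373)/(850*(z**2 + 9)) + 1213/(612*(z + 5)) - 443/(360*(z + 4)) + 431/(1800*(z - 4)) - 65/(612*(z - 5)).
Integrate each term; A/(z−a) gives A·log|z−a|; the (Bz+D)/(z²+p²) term gives a log and an atan.

-65*log(z - 5)/612 + 431*log(z - 4)/1800 - 443*log(z + 4)/360 + 1213*log(z + 5)/612 + 49*log(z**2 + 9)/850 - 373*atan(z/3)/2550 + C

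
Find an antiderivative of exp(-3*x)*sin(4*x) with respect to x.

-3*exp(-3*x)*sin(4*x)/25 - 4*exp(-3*x)*cos(4*x)/25 + C

Let I denote the integral. Integrate by parts with u = sin(4*x), dv = exp(-3*x) dx, so v = -exp(-3*x)/3: I = -exp(-3*x)*sin(4*x)/3 + (4/3)·∫ exp(-3*x)*cos(4*x) dx.
Apply parts again with u = cos(4*x), dv = exp(-3*x) dx: ∫ exp(-3*x)*cos(4*x) dx = -exp(-3*x)*cos(4*x)/3 − (4/3)·I. Substituting back brings back I: I = -exp(-3*x)*sin(4*x)/3 - 4*exp(-3*x)*cos(4*x)/9 − (16/9)·I.
Solving for I: (1 + 16/9)·I equals the remaining terms, so I = (9/25)·(-exp(-3*x)*sin(4*x)/3 - 4*exp(-3*x)*cos(4*x)/9).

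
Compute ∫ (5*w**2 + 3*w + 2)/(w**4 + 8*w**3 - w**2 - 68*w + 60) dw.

log(w - 2)/2 - 5*log(w - 1)/21 + 8*log(w + 5)/3 - 41*log(w + 6)/14 + C

Factor the denominator: (w - 2)*(w - 1)*(w + 5)*(w + 6).
Partial-fraction decomposition: -41/(14*(w + 6)) + 8/(3*(w + 5)) - 5/(21*(w - 1)) + 1/(2*(w - 2)).
Integrate each term: A/(w−a) contributes A·log|w−a|.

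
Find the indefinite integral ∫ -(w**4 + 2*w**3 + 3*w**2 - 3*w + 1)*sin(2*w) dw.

w**4*cos(2*w)/2 - w**3*sin(2*w) + w**3*cos(2*w) - 3*w**2*sin(2*w)/2 - 3*w*cos(2*w) + 3*sin(2*w)/2 + cos(2*w)/2 + C

Use integration by parts with u = w**4 + 2*w**3 + 3*w**2 - 3*w + 1, dv = -sin(2*w) dw, so v = cos(2*w)/2.
Apply parts 4 times (tabular method): alternate signs, differentiate u down to 0, integrate dv up.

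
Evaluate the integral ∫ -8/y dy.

Let u = 4*y**2, so du = (8*y) dy.
Rewriting, the integral becomes -4·∫ 1/u du = -4·log(u).
Substituting back, u = 4*y**2.

-8*log(y) - 8*log(2) + C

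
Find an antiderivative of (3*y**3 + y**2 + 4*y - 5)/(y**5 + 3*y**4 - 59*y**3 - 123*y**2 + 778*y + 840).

Factor the denominator: (y - 6)*(y - 4)*(y + 1)*(y + 5)*(y + 7).
Partial-fraction decomposition: -1013/(1716*(y + 7)) + 125/(264*(y + 5)) - 11/(840*(y + 1)) - 73/(330*(y - 4)) + 703/(2002*(y - 6)).
Integrate each term: A/(y−a) contributes A·log|y−a|.

703*log(y - 6)/2002 - 73*log(y - 4)/330 - 11*log(y + 1)/840 + 125*log(y + 5)/264 - 1013*log(y + 7)/1716 + C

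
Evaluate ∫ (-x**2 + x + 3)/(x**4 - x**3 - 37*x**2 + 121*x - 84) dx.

-3*log(x - 4)/11 + 3*log(x - 3)/20 + log(x - 1)/16 + 53*log(x + 7)/880 + C

Factor the denominator: (x - 4)*(x - 3)*(x - 1)*(x + 7).
Partial-fraction decomposition: 53/(880*(x + 7)) + 1/(16*(x - 1)) + 3/(20*(x - 3)) - 3/(11*(x - 4)).
Integrate each term: A/(x−a) contributes A·log|x−a|.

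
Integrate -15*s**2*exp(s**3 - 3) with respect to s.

-5*exp(s**3 - 3) + C

Let u = s**3 - 3, so du = (3*s**2) ds.
Rewriting, the integral becomes -5·∫ e^u du = -5·e^u.
Substituting back, u = s**3 - 3.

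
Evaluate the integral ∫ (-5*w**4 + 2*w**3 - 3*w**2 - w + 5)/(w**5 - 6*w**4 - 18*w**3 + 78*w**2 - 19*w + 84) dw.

-2867*log(w - 7)/550 + 47*log(w - 3)/35 - 1447*log(w + 4)/1309 - 21*log(w**2 + 1)/1700 + 33*atan(w)/850 + C

Factor the denominator: (w - 7)*(w - 3)*(w + 4)*(w**2 + 1).
Partial-fraction decomposition: -3*(7*w - 11)/(850*(w**2 + 1)) - 1447/(1309*(w + 4)) + 47/(35*(w - 3)) - 2867/(550*(w - 7)).
Integrate each term; A/(w−a) gives A·log|w−a|; the (Bw+D)/(w²+p²) term gives a log and an atan.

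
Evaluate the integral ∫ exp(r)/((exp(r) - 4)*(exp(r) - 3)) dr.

log(exp(r) - 4) - log(exp(r) - 3) + C

Let u = e^r, du = e^r dr.
The integral becomes ∫ du/((u-4)(u-3)); decompose into partial fractions.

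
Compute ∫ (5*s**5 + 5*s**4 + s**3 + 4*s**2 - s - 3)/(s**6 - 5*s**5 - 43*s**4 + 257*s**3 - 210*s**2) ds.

Factor the denominator: s**2*(s - 6)*(s - 5)*(s - 1)*(s + 7).
Partial-fraction decomposition: 72173/(61152*(s + 7)) + 11/(160*(s - 1)) - 18967/(1200*(s - 5)) + 5079/(260*(s - 6)) + 109/(4900*s) + 1/(70*s**2).
Integrate each term; A/(s−a) gives A·log|s−a|; A/(s−a)² gives −A/(s−a).

109*log(s)/4900 + 5079*log(s - 6)/260 - 18967*log(s - 5)/1200 + 11*log(s - 1)/160 + 72173*log(s + 7)/61152 - 1/(70*s) + C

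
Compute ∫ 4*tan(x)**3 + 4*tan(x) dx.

2*tan(x)**2 + C

Let u = tan(x), so du = (tan(x)**2 + 1) dx.
Rewriting, the integral becomes 4·∫ u^1 du = 4·u^2/2.
Substituting back, u = tan(x).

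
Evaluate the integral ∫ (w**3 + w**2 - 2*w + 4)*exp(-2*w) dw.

(-4*w**3 - 10*w**2 - 2*w - 17)*exp(-2*w)/8 + C

Use integration by parts with u = w**3 + w**2 - 2*w + 4, dv = exp(-2*w) dw, so v = -exp(-2*w)/2.
Apply parts 3 times (tabular method): alternate signs, differentiate u down to 0, integrate dv up.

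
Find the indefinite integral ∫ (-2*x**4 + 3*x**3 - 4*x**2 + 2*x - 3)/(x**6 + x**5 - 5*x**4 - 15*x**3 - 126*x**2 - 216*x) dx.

Factor the denominator: x*(x - 4)*(x + 2)*(x + 3)*(x**2 + 9).
Partial-fraction decomposition: -(524*x + 1071)/(2925*(x**2 + 9)) + 16/(21*(x + 3)) - 79/(156*(x + 2)) - 379/(4200*(x - 4)) + 1/(72*x).
Integrate each term; A/(x−a) gives A·log|x−a|; the (Bx+D)/(x²+p²) term gives a log and an atan.

log(x)/72 - 379*log(x - 4)/4200 - 79*log(x + 2)/156 + 16*log(x + 3)/21 - 262*log(x**2 + 9)/2925 - 119*atan(x/3)/975 + C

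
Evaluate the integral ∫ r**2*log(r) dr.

Use integration by parts with u = log(r), dv = r**2 dr.
Then du = 1/r dr and v = r**3/3.

r**3*log(r)/3 - r**3/9 + C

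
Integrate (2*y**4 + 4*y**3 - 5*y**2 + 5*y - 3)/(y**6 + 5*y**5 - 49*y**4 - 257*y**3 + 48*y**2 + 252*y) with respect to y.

Factor the denominator: y*(y - 7)*(y - 1)*(y + 1)*(y + 6)**2.
Partial-fraction decomposition: -62341/(496860*(y + 6)) + 101/(182*(y + 6)**2) + 3/(80*(y + 1)) - 1/(196*(y - 1)) + 1987/(18928*(y - 7)) - 1/(84*y).
Integrate each term; A/(y−a) gives A·log|y−a|; A/(y−a)² gives −A/(y−a).

-log(y)/84 + 1987*log(y - 7)/18928 - log(y - 1)/196 + 3*log(y + 1)/80 - 62341*log(y + 6)/496860 - 101/(182*y + 1092) + C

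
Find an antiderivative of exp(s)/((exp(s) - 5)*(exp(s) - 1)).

log(exp(s) - 5)/4 - log(exp(s) - 1)/4 + C

Let u = e^s, du = e^s ds.
The integral becomes ∫ du/((u-5)(u-1)); decompose into partial fractions.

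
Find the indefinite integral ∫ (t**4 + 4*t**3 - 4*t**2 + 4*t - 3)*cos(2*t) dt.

Use integration by parts with u = t**4 + 4*t**3 - 4*t**2 + 4*t - 3, dv = cos(2*t) dt, so v = sin(2*t)/2.
Apply parts 4 times (tabular method): alternate signs, differentiate u down to 0, integrate dv up.

t**4*sin(2*t)/2 + 2*t**3*sin(2*t) + t**3*cos(2*t) - 7*t**2*sin(2*t)/2 + 3*t**2*cos(2*t) - t*sin(2*t) - 7*t*cos(2*t)/2 + sin(2*t)/4 - cos(2*t)/2 + C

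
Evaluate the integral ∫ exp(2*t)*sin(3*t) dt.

Let I denote the integral. Integrate by parts with u = sin(3*t), dv = exp(2*t) dt, so v = exp(2*t)/2: I = exp(2*t)*sin(3*t)/2 − (3/2)·∫ exp(2*t)*cos(3*t) dt.
Apply parts again with u = cos(3*t), dv = exp(2*t) dt: ∫ exp(2*t)*cos(3*t) dt = exp(2*t)*cos(3*t)/2 + (3/2)·I. Substituting back brings back I: I = exp(2*t)*sin(3*t)/2 - 3*exp(2*t)*cos(3*t)/4 − (9/4)·I.
Solving for I: (1 + 9/4)·I equals the remaining terms, so I = (4/13)·(exp(2*t)*sin(3*t)/2 - 3*exp(2*t)*cos(3*t)/4).

2*exp(2*t)*sin(3*t)/13 - 3*exp(2*t)*cos(3*t)/13 + C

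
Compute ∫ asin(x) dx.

Use integration by parts with u = arcsin(x), dv = dx.
Then du = 1/sqrt(-x**2 + 1) dx.

x*asin(x) + sqrt(-x**2 + 1) + C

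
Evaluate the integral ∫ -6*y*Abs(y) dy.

Let u = y**2, so du = (2*y) dy.
Rewriting, the integral becomes -3·∫ √u du = -3·(2/3)u^(3/2).
Substituting back, u = y**2.

-2*y**2*Abs(y) + C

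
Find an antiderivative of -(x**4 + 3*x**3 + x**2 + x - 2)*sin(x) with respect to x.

Use integration by parts with u = x**4 + 3*x**3 + x**2 + x - 2, dv = -sin(x) dx, so v = cos(x).
Apply parts 4 times (tabular method): alternate signs, differentiate u down to 0, integrate dv up.

x**4*cos(x) - 4*x**3*sin(x) + 3*x**3*cos(x) - 9*x**2*sin(x) - 11*x**2*cos(x) + 22*x*sin(x) - 17*x*cos(x) + 17*sin(x) + 20*cos(x) + C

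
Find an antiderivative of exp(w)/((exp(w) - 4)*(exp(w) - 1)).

log(exp(w) - 4)/3 - log(exp(w) - 1)/3 + C

Let u = e^w, du = e^w dw.
The integral becomes ∫ du/((u-1)(u-4)); decompose into partial fractions.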